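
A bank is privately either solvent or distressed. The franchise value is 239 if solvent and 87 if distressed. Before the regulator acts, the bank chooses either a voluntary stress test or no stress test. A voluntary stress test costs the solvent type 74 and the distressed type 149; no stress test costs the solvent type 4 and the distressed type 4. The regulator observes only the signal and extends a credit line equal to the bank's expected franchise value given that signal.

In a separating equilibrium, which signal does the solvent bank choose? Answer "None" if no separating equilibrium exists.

Try solvent → stress test, distressed → no stress test:
  If types separate, stress test earns payment 239 and no stress test earns 87.
  Solvent: stress test gives 239 − 74 = 165; no stress test gives 87 − 4 = 83. No deviation. ✓
  Distressed: no stress test gives 87 − 4 = 83; stress test gives 239 − 149 = 90. Would deviate. ✗
Try solvent → no stress test, distressed → stress test:
  If types separate, no stress test earns payment 239 and stress test earns 87.
  Solvent: no stress test gives 239 − 4 = 235; stress test gives 87 − 74 = 13. No deviation. ✓
  Distressed: stress test gives 87 − 149 = -62; no stress test gives 239 − 4 = 235. Would deviate. ✗
Neither assignment is incentive-compatible.

None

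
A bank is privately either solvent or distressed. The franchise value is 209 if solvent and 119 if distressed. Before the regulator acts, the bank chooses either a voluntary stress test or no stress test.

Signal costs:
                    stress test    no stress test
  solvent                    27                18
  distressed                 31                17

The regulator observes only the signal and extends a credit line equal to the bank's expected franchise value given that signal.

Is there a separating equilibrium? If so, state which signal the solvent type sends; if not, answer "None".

Try solvent → stress test, distressed → no stress test:
  Under separation the regulator infers type exactly: stress test → solvent (pays 209), no stress test → distressed (pays 119).
  Solvent: stress test gives 209 − 27 = 182; no stress test gives 119 − 18 = 101. No deviation. ✓
  Distressed: no stress test gives 119 − 17 = 102; stress test gives 209 − 31 = 178. Would deviate. ✗
Try solvent → no stress test, distressed → stress test:
  Under separation the regulator infers type exactly: no stress test → solvent (pays 209), stress test → distressed (pays 119).
  Solvent: no stress test gives 209 − 18 = 191; stress test gives 119 − 27 = 92. No deviation. ✓
  Distressed: stress test gives 119 − 31 = 88; no stress test gives 209 − 17 = 192. Would deviate. ✗
Neither assignment is incentive-compatible.

None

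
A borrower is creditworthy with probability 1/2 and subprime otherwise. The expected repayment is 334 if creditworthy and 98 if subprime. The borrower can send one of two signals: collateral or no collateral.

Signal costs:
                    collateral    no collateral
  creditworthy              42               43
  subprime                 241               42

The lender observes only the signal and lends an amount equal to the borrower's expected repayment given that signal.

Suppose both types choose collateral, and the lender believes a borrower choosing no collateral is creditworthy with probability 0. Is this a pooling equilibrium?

At the pooled signal (collateral) the lender holds the prior 1/2 and pays 1/2·334 + 1/2·98 = 216. Off-path (no collateral) belief 0 gives 0·334 + 1·98 = 98.
Creditworthy: collateral gives 216 − 42 = 174; no collateral gives 98 − 43 = 55. Stays. ✓
Subprime: collateral gives 216 − 241 = -25; no collateral gives 98 − 42 = 56. Deviates. ✗

No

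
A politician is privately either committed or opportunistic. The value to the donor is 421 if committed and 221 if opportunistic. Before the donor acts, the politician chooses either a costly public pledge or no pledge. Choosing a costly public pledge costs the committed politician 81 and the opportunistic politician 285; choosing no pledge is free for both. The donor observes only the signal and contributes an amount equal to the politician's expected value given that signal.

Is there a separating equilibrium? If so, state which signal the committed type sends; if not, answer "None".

pledge

Try committed → pledge, opportunistic → no pledge:
  Under separation the donor infers type exactly: pledge → committed (pays 421), no pledge → opportunistic (pays 221).
  Committed: pledge gives 421 − 81 = 340; no pledge gives 221 − 0 = 221. No deviation. ✓
  Opportunistic: no pledge gives 221 − 0 = 221; pledge gives 421 − 285 = 136. No deviation. ✓
Both hold — the committed type sends pledge.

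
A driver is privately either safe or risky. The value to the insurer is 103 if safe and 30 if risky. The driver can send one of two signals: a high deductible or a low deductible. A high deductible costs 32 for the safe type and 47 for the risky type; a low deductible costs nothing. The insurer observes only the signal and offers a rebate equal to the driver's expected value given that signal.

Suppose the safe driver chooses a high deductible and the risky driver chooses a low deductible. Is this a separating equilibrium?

No

Under separation the insurer infers type exactly: high deductible → safe (pays 103), low deductible → risky (pays 30).
Safe: high deductible gives 103 − 32 = 71; low deductible gives 30 − 0 = 30. No deviation. ✓
Risky: low deductible gives 30 − 0 = 30; high deductible gives 103 − 47 = 56. Would deviate. ✗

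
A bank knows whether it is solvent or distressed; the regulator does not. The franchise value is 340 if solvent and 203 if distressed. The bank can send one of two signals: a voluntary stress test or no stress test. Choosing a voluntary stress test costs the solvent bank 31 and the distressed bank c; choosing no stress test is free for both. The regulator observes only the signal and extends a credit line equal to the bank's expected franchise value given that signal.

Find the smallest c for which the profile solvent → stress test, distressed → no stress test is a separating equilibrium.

137

Under separation: stress test → solvent (pays 340); no stress test → distressed (pays 203).
Solvent: 340 − 31 = 309 ≥ 203 − 0 = 203. Holds regardless of c. ✓
Distressed: 203 − 0 ≥ 340 − c, so c ≥ 340 − 203 = 137.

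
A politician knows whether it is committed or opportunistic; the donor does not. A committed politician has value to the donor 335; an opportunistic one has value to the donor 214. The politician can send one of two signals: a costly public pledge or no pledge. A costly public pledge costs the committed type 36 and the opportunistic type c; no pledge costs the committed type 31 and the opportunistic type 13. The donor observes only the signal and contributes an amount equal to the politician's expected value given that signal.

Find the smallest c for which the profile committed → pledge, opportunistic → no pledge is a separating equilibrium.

134

Under separation: pledge → committed (pays 335); no pledge → opportunistic (pays 214).
Committed: 335 − 36 = 299 ≥ 214 − 31 = 183. Holds regardless of c. ✓
Opportunistic: 214 − 13 ≥ 335 − c, so c ≥ 335 − 201 = 134.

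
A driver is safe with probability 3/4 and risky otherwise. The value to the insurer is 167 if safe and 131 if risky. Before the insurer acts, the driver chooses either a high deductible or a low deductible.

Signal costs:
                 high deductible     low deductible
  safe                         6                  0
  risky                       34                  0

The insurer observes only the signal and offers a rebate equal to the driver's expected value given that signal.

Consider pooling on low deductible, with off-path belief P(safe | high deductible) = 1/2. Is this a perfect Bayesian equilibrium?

On the equilibrium path (low deductible) the insurer holds the prior 3/4 and pays 3/4·167 + 1/4·131 = 158. Off-path (high deductible) belief 1/2 gives 1/2·167 + 1/2·131 = 149.
Safe: low deductible gives 158 − 0 = 158; high deductible gives 149 − 6 = 143. Stays. ✓
Risky: low deductible gives 158 − 0 = 158; high deductible gives 149 − 34 = 115. Stays. ✓
Beliefs are Bayes-consistent on-path and both types best-respond.

Yes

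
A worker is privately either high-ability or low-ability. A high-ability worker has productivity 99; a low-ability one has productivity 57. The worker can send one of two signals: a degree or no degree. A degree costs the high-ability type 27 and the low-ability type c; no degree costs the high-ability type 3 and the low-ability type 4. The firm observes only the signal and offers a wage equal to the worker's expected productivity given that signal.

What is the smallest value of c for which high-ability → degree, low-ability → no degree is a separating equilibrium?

Under separation: degree → high-ability (pays 99); no degree → low-ability (pays 57).
High-ability: 99 − 27 = 72 ≥ 57 − 3 = 54. Holds regardless of c. ✓
Low-ability: 57 − 4 ≥ 99 − c, so c ≥ 99 − 53 = 46.

46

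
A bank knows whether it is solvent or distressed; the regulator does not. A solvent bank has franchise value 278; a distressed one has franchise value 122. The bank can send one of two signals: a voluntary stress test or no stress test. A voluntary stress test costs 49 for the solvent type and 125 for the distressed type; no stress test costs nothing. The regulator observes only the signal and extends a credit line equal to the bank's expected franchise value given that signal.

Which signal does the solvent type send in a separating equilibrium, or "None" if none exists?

None

Try solvent → stress test, distressed → no stress test:
  Under separation the regulator infers type exactly: stress test → solvent (pays 278), no stress test → distressed (pays 122).
  Solvent: stress test gives 278 − 49 = 229; no stress test gives 122 − 0 = 122. No deviation. ✓
  Distressed: no stress test gives 122 − 0 = 122; stress test gives 278 − 125 = 153. Would deviate. ✗
Try solvent → no stress test, distressed → stress test:
  Under separation the regulator infers type exactly: no stress test → solvent (pays 278), stress test → distressed (pays 122).
  Solvent: no stress test gives 278 − 0 = 278; stress test gives 122 − 49 = 73. No deviation. ✓
  Distressed: stress test gives 122 − 125 = -3; no stress test gives 278 − 0 = 278. Would deviate. ✗
Neither assignment is incentive-compatible.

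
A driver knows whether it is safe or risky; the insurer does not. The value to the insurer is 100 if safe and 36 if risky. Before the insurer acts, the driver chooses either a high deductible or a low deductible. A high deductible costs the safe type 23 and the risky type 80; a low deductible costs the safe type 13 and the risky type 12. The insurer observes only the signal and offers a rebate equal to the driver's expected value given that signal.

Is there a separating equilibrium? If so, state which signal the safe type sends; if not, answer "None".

high deductible

Try safe → high deductible, risky → low deductible:
  If types separate, high deductible earns payment 100 and low deductible earns 36.
  Safe: high deductible gives 100 − 23 = 77; low deductible gives 36 − 13 = 23. No deviation. ✓
  Risky: low deductible gives 36 − 12 = 24; high deductible gives 100 − 80 = 20. No deviation. ✓
Both hold — the safe type sends high deductible.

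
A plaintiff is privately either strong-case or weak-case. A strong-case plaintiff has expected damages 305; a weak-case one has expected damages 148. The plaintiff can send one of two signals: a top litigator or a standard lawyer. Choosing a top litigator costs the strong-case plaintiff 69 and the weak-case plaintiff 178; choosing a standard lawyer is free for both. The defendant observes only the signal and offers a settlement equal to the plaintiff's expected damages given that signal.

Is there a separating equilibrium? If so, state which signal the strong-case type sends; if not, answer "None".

Try strong-case → top litigator, weak-case → standard lawyer:
  If types separate, top litigator earns payment 305 and standard lawyer earns 148.
  Strong-case: top litigator gives 305 − 69 = 236; standard lawyer gives 148 − 0 = 148. No deviation. ✓
  Weak-case: standard lawyer gives 148 − 0 = 148; top litigator gives 305 − 178 = 127. No deviation. ✓
Both hold — the strong-case type sends top litigator.

top litigator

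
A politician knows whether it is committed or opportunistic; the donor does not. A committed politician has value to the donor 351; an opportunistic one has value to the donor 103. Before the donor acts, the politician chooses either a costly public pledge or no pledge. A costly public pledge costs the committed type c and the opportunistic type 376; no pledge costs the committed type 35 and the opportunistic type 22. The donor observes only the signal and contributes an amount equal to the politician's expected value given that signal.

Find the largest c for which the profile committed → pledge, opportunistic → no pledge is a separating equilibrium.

283

Under separation: pledge → committed (pays 351); no pledge → opportunistic (pays 103).
Opportunistic: 103 − 22 = 81 ≥ 351 − 376 = -25. Holds regardless of c. ✓
Committed: 351 − c ≥ 103 − 35, so c ≤ 351 − 68 = 283.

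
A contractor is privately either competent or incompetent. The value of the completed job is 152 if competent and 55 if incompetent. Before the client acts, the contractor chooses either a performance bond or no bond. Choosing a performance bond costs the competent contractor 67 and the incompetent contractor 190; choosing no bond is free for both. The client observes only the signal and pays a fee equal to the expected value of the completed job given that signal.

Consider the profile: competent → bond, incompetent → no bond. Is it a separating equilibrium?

Yes

If types separate, bond earns payment 152 and no bond earns 55.
Competent: bond gives 152 − 67 = 85; no bond gives 55 − 0 = 55. No deviation. ✓
Incompetent: no bond gives 55 − 0 = 55; bond gives 152 − 190 = -38. No deviation. ✓
Neither type gains from mimicking the other.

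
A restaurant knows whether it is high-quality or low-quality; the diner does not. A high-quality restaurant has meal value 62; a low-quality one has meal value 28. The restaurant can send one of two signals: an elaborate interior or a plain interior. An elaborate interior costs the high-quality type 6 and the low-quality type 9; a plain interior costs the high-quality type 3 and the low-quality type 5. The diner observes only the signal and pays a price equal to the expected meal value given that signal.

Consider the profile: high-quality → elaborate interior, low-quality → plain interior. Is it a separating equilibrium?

Under separation the diner infers type exactly: elaborate interior → high-quality (pays 62), plain interior → low-quality (pays 28).
High-quality: elaborate interior gives 62 − 6 = 56; plain interior gives 28 − 3 = 25. No deviation. ✓
Low-quality: plain interior gives 28 − 5 = 23; elaborate interior gives 62 − 9 = 53. Would deviate. ✗

No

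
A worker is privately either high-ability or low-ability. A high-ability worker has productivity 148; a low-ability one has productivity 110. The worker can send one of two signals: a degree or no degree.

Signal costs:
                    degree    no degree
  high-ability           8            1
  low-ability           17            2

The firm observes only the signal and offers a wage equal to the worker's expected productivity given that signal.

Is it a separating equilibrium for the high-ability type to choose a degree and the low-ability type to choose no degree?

Under separation the firm infers type exactly: degree → high-ability (pays 148), no degree → low-ability (pays 110).
High-ability: degree gives 148 − 8 = 140; no degree gives 110 − 1 = 109. No deviation. ✓
Low-ability: no degree gives 110 − 2 = 108; degree gives 148 − 17 = 131. Would deviate. ✗

No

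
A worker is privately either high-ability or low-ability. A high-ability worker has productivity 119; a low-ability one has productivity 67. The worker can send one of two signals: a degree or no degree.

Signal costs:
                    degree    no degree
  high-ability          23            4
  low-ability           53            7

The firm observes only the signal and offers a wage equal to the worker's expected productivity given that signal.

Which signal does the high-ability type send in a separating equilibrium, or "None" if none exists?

None

Try high-ability → degree, low-ability → no degree:
  If types separate, degree earns payment 119 and no degree earns 67.
  High-ability: degree gives 119 − 23 = 96; no degree gives 67 − 4 = 63. No deviation. ✓
  Low-ability: no degree gives 67 − 7 = 60; degree gives 119 − 53 = 66. Would deviate. ✗
Try high-ability → no degree, low-ability → degree:
  If types separate, no degree earns payment 119 and degree earns 67.
  High-ability: no degree gives 119 − 4 = 115; degree gives 67 − 23 = 44. No deviation. ✓
  Low-ability: degree gives 67 − 53 = 14; no degree gives 119 − 7 = 112. Would deviate. ✗
Neither assignment is incentive-compatible.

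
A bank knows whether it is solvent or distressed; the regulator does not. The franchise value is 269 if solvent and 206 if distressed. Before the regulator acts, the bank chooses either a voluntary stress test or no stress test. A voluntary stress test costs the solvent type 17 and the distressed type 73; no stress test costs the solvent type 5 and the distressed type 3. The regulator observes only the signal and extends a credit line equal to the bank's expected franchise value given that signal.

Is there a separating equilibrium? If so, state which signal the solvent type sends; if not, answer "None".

stress test

Try solvent → stress test, distressed → no stress test:
  If types separate, stress test earns payment 269 and no stress test earns 206.
  Solvent: stress test gives 269 − 17 = 252; no stress test gives 206 − 5 = 201. No deviation. ✓
  Distressed: no stress test gives 206 − 3 = 203; stress test gives 269 − 73 = 196. No deviation. ✓
Both hold — the solvent type sends stress test.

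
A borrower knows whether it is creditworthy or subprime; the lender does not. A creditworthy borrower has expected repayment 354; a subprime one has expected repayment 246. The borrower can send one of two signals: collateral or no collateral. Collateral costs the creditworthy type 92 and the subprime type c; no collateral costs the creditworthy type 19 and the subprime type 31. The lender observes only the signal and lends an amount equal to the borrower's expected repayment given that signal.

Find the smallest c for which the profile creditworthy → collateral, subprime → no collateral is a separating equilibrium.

Under separation: collateral → creditworthy (pays 354); no collateral → subprime (pays 246).
Creditworthy: 354 − 92 = 262 ≥ 246 − 19 = 227. Holds regardless of c. ✓
Subprime: 246 − 31 ≥ 354 − c, so c ≥ 354 − 215 = 139.

139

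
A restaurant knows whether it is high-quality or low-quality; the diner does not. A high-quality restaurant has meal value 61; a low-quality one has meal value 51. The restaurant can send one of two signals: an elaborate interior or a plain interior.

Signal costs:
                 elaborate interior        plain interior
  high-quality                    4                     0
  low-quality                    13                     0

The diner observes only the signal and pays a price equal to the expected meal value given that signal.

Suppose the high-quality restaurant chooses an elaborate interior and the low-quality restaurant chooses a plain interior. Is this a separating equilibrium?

Yes

Under separation the diner infers type exactly: elaborate interior → high-quality (pays 61), plain interior → low-quality (pays 51).
High-quality: elaborate interior gives 61 − 4 = 57; plain interior gives 51 − 0 = 51. No deviation. ✓
Low-quality: plain interior gives 51 − 0 = 51; elaborate interior gives 61 − 13 = 48. No deviation. ✓
Neither type gains from mimicking the other.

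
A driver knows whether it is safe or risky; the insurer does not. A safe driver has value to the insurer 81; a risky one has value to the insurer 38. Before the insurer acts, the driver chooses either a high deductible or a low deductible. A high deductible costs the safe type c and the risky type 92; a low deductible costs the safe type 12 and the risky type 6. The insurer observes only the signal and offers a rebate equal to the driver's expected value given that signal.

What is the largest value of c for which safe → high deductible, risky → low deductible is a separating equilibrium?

Under separation: high deductible → safe (pays 81); low deductible → risky (pays 38).
Risky: 38 − 6 = 32 ≥ 81 − 92 = -11. Holds regardless of c. ✓
Safe: 81 − c ≥ 38 − 12, so c ≤ 81 − 26 = 55.

55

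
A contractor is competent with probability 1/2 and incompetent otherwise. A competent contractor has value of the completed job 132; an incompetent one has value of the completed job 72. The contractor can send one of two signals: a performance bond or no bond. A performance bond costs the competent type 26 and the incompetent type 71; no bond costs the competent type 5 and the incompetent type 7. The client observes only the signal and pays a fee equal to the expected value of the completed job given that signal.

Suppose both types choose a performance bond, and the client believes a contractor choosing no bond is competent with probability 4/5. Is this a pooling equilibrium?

No

On the equilibrium path (bond) the client holds the prior 1/2 and pays 1/2·132 + 1/2·72 = 102. Off-path (no bond) belief 4/5 gives 4/5·132 + 1/5·72 = 120.
Competent: bond gives 102 − 26 = 76; no bond gives 120 − 5 = 115. Deviates. ✗
Incompetent: bond gives 102 − 71 = 31; no bond gives 120 − 7 = 113. Deviates. ✗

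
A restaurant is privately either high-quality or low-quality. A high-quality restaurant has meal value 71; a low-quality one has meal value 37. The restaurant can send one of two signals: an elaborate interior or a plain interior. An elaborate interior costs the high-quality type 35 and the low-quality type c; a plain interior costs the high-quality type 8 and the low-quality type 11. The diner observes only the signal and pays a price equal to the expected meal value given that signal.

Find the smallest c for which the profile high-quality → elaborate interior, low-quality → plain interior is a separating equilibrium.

Under separation: elaborate interior → high-quality (pays 71); plain interior → low-quality (pays 37).
High-quality: 71 − 35 = 36 ≥ 37 − 8 = 29. Holds regardless of c. ✓
Low-quality: 37 − 11 ≥ 71 − c, so c ≥ 71 − 26 = 45.

45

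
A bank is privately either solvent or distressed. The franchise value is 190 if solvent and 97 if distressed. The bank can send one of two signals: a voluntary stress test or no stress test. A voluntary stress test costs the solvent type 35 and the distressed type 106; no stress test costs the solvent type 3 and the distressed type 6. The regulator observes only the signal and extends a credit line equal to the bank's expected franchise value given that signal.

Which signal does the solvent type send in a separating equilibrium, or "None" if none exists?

stress test

Try solvent → stress test, distressed → no stress test:
  If types separate, stress test earns payment 190 and no stress test earns 97.
  Solvent: stress test gives 190 − 35 = 155; no stress test gives 97 − 3 = 94. No deviation. ✓
  Distressed: no stress test gives 97 − 6 = 91; stress test gives 190 − 106 = 84. No deviation. ✓
Both hold — the solvent type sends stress test.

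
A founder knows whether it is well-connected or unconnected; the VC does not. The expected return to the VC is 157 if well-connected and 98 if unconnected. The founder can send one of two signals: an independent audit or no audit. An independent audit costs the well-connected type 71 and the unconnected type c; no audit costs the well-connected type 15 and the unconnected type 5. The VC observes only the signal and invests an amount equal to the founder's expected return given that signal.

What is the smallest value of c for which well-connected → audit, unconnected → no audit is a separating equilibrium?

64

Under separation: audit → well-connected (pays 157); no audit → unconnected (pays 98).
Well-connected: 157 − 71 = 86 ≥ 98 − 15 = 83. Holds regardless of c. ✓
Unconnected: 98 − 5 ≥ 157 − c, so c ≥ 157 − 93 = 64.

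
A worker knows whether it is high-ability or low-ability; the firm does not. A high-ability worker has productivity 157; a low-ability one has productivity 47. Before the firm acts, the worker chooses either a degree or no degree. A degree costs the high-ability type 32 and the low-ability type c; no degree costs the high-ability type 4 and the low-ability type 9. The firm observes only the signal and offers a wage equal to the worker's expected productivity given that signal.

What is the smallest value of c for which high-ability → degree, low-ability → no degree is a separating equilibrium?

Under separation: degree → high-ability (pays 157); no degree → low-ability (pays 47).
High-ability: 157 − 32 = 125 ≥ 47 − 4 = 43. Holds regardless of c. ✓
Low-ability: 47 − 9 ≥ 157 − c, so c ≥ 157 − 38 = 119.

119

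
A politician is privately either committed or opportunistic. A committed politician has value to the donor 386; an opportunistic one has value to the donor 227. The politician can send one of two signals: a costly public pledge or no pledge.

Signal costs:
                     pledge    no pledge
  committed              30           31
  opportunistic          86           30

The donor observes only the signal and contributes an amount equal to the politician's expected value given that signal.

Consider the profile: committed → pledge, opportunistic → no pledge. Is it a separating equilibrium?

If types separate, pledge earns payment 386 and no pledge earns 227.
Committed: pledge gives 386 − 30 = 356; no pledge gives 227 − 31 = 196. No deviation. ✓
Opportunistic: no pledge gives 227 − 30 = 197; pledge gives 386 − 86 = 300. Would deviate. ✗

No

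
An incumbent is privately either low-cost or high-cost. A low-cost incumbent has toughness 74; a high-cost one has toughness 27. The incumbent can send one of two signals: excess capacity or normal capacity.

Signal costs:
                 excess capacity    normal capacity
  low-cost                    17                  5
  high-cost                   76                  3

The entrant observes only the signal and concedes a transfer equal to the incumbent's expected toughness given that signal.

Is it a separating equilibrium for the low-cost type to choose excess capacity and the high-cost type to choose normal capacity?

Yes

Under separation the entrant infers type exactly: excess capacity → low-cost (pays 74), normal capacity → high-cost (pays 27).
Low-cost: excess capacity gives 74 − 17 = 57; normal capacity gives 27 − 5 = 22. No deviation. ✓
High-cost: normal capacity gives 27 − 3 = 24; excess capacity gives 74 − 76 = -2. No deviation. ✓
Neither type gains from mimicking the other.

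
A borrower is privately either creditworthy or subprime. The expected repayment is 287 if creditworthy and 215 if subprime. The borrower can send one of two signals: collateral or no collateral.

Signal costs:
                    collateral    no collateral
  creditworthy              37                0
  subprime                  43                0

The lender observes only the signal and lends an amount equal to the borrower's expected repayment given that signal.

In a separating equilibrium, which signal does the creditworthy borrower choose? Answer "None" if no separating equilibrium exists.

Try creditworthy → collateral, subprime → no collateral:
  If types separate, collateral earns payment 287 and no collateral earns 215.
  Creditworthy: collateral gives 287 − 37 = 250; no collateral gives 215 − 0 = 215. No deviation. ✓
  Subprime: no collateral gives 215 − 0 = 215; collateral gives 287 − 43 = 244. Would deviate. ✗
Try creditworthy → no collateral, subprime → collateral:
  If types separate, no collateral earns payment 287 and collateral earns 215.
  Creditworthy: no collateral gives 287 − 0 = 287; collateral gives 215 − 37 = 178. No deviation. ✓
  Subprime: collateral gives 215 − 43 = 172; no collateral gives 287 − 0 = 287. Would deviate. ✗
Neither assignment is incentive-compatible.

None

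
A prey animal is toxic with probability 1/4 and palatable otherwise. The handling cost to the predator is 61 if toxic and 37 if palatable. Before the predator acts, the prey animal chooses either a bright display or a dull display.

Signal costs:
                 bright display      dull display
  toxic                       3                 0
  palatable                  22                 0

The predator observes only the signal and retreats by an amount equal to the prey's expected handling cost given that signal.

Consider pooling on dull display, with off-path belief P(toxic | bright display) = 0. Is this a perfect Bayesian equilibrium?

Yes

At the pooled signal (dull display) the predator holds the prior 1/4 and pays 1/4·61 + 3/4·37 = 43. Off-path (bright display) belief 0 gives 0·61 + 1·37 = 37.
Toxic: dull display gives 43 − 0 = 43; bright display gives 37 − 3 = 34. Stays. ✓
Palatable: dull display gives 43 − 0 = 43; bright display gives 37 − 22 = 15. Stays. ✓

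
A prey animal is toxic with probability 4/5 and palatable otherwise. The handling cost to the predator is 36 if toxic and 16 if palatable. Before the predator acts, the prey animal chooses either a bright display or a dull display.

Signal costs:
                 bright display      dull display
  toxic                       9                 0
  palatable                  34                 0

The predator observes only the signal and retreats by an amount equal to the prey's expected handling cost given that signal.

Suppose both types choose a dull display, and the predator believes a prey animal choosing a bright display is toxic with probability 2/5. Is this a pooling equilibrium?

At the pooled signal (dull display) the predator holds the prior 4/5 and pays 4/5·36 + 1/5·16 = 32. Off-path (bright display) belief 2/5 gives 2/5·36 + 3/5·16 = 24.
Toxic: dull display gives 32 − 0 = 32; bright display gives 24 − 9 = 15. Stays. ✓
Palatable: dull display gives 32 − 0 = 32; bright display gives 24 − 34 = -10. Stays. ✓

Yes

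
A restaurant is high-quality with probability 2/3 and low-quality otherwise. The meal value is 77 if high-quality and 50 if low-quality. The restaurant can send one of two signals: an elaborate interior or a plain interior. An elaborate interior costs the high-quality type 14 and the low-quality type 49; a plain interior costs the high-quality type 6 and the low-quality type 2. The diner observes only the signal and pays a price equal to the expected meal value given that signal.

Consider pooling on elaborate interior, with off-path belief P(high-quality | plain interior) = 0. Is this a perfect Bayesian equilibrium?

No

At the pooled signal (elaborate interior) the diner holds the prior 2/3 and pays 2/3·77 + 1/3·50 = 68. Off-path (plain interior) belief 0 gives 0·77 + 1·50 = 50.
High-quality: elaborate interior gives 68 − 14 = 54; plain interior gives 50 − 6 = 44. Stays. ✓
Low-quality: elaborate interior gives 68 − 49 = 19; plain interior gives 50 − 2 = 48. Deviates. ✗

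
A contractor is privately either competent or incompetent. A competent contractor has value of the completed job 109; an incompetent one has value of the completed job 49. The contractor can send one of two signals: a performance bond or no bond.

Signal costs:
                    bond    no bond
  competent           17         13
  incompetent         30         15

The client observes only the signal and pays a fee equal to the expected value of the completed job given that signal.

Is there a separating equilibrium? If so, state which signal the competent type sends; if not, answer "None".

None

Try competent → bond, incompetent → no bond:
  If types separate, bond earns payment 109 and no bond earns 49.
  Competent: bond gives 109 − 17 = 92; no bond gives 49 − 13 = 36. No deviation. ✓
  Incompetent: no bond gives 49 − 15 = 34; bond gives 109 − 30 = 79. Would deviate. ✗
Try competent → no bond, incompetent → bond:
  If types separate, no bond earns payment 109 and bond earns 49.
  Competent: no bond gives 109 − 13 = 96; bond gives 49 − 17 = 32. No deviation. ✓
  Incompetent: bond gives 49 − 30 = 19; no bond gives 109 − 15 = 94. Would deviate. ✗
Neither assignment is incentive-compatible.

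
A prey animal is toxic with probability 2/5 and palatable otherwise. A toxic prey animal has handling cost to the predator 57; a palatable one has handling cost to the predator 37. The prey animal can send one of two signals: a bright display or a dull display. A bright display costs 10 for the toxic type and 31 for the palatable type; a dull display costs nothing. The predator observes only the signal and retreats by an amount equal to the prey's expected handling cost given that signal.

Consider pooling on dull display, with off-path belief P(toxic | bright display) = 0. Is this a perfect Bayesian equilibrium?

Yes

On the equilibrium path (dull display) the predator holds the prior 2/5 and pays 2/5·57 + 3/5·37 = 45. Off-path (bright display) belief 0 gives 0·57 + 1·37 = 37.
Toxic: dull display gives 45 − 0 = 45; bright display gives 37 − 10 = 27. Stays. ✓
Palatable: dull display gives 45 − 0 = 45; bright display gives 37 − 31 = 6. Stays. ✓
Beliefs are Bayes-consistent on-path and both types best-respond.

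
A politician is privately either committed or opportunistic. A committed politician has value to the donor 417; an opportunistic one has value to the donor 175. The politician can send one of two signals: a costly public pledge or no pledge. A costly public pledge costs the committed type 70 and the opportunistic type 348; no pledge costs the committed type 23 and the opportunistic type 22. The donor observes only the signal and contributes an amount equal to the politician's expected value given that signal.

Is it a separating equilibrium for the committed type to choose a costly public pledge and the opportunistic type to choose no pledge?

Yes

If types separate, pledge earns payment 417 and no pledge earns 175.
Committed: pledge gives 417 − 70 = 347; no pledge gives 175 − 23 = 152. No deviation. ✓
Opportunistic: no pledge gives 175 − 22 = 153; pledge gives 417 − 348 = 69. No deviation. ✓
Neither type gains from mimicking the other.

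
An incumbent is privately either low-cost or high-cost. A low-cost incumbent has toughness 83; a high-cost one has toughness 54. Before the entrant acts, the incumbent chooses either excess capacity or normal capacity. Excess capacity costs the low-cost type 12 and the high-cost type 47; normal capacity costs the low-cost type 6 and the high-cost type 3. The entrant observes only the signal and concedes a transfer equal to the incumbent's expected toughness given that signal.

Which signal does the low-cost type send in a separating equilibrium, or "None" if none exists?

Try low-cost → excess capacity, high-cost → normal capacity:
  Under separation the entrant infers type exactly: excess capacity → low-cost (pays 83), normal capacity → high-cost (pays 54).
  Low-cost: excess capacity gives 83 − 12 = 71; normal capacity gives 54 − 6 = 48. No deviation. ✓
  High-cost: normal capacity gives 54 − 3 = 51; excess capacity gives 83 − 47 = 36. No deviation. ✓
Both hold — the low-cost type sends excess capacity.

excess capacity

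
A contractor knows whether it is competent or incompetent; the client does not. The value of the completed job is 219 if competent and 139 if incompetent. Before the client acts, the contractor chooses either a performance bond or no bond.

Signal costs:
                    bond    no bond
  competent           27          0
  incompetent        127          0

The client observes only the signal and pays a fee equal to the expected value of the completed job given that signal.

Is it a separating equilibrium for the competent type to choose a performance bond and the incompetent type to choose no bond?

Yes

If types separate, bond earns payment 219 and no bond earns 139.
Competent: bond gives 219 − 27 = 192; no bond gives 139 − 0 = 139. No deviation. ✓
Incompetent: no bond gives 139 − 0 = 139; bond gives 219 − 127 = 92. No deviation. ✓
Neither type gains from mimicking the other.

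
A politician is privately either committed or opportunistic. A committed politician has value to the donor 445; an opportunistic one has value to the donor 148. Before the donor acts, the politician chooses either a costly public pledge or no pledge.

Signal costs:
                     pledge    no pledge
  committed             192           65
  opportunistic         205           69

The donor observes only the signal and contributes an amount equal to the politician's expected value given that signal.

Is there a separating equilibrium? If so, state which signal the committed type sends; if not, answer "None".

None

Try committed → pledge, opportunistic → no pledge:
  Under separation the donor infers type exactly: pledge → committed (pays 445), no pledge → opportunistic (pays 148).
  Committed: pledge gives 445 − 192 = 253; no pledge gives 148 − 65 = 83. No deviation. ✓
  Opportunistic: no pledge gives 148 − 69 = 79; pledge gives 445 − 205 = 240. Would deviate. ✗
Try committed → no pledge, opportunistic → pledge:
  Under separation the donor infers type exactly: no pledge → committed (pays 445), pledge → opportunistic (pays 148).
  Committed: no pledge gives 445 − 65 = 380; pledge gives 148 − 192 = -44. No deviation. ✓
  Opportunistic: pledge gives 148 − 205 = -57; no pledge gives 445 − 69 = 376. Would deviate. ✗
Neither assignment is incentive-compatible.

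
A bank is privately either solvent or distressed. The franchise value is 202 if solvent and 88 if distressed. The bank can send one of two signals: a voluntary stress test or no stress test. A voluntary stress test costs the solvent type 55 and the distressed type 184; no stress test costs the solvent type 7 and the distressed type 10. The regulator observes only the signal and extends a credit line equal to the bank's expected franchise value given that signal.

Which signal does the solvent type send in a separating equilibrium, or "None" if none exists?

stress test

Try solvent → stress test, distressed → no stress test:
  If types separate, stress test earns payment 202 and no stress test earns 88.
  Solvent: stress test gives 202 − 55 = 147; no stress test gives 88 − 7 = 81. No deviation. ✓
  Distressed: no stress test gives 88 − 10 = 78; stress test gives 202 − 184 = 18. No deviation. ✓
Both hold — the solvent type sends stress test.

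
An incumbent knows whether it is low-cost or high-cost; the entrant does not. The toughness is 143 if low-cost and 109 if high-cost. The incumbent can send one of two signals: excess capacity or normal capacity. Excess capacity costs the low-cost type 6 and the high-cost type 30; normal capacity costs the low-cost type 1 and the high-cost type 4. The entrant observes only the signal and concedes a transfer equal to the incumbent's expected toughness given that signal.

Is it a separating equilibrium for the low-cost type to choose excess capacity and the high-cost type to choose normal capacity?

No

If types separate, excess capacity earns payment 143 and normal capacity earns 109.
Low-cost: excess capacity gives 143 − 6 = 137; normal capacity gives 109 − 1 = 108. No deviation. ✓
High-cost: normal capacity gives 109 − 4 = 105; excess capacity gives 143 − 30 = 113. Would deviate. ✗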